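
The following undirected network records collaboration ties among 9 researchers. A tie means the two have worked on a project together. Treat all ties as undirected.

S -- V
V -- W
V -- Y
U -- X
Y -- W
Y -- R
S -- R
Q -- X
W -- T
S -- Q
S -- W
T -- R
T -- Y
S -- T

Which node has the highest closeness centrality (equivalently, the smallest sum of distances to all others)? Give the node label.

S

Farness (sum of distances to all others) for each node — Q:15, R:16, S:12, T:15, U:27, V:16, W:15, X:20, Y:18.
The smallest farness is 12, for S, so S has the highest closeness.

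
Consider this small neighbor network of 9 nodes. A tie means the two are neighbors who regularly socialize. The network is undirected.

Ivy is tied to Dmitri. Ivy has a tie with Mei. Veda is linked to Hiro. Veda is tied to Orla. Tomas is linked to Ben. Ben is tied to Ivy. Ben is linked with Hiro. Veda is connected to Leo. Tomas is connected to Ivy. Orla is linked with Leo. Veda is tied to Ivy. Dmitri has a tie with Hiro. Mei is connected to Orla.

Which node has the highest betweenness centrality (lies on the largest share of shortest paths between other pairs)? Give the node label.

Unnormalized betweenness of each node: Ben:19/12, Dmitri:7/12, Hiro:19/6, Ivy:145/12, Leo:0, Mei:5/3, Orla:7/4, Tomas:0, Veda:55/6.
Ivy has the largest value, 145/12, making it the main broker — the node through which the most shortest paths run.

Ivy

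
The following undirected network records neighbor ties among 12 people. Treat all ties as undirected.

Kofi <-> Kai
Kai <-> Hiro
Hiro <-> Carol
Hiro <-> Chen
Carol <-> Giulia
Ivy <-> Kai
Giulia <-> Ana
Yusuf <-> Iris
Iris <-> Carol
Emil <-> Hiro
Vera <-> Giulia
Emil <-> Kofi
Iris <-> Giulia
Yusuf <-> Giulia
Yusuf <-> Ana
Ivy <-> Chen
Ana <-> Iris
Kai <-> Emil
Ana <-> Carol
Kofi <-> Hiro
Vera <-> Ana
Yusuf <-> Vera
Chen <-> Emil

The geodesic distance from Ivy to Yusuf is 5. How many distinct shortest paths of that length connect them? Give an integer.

The shortest distance is 5. The length-5 paths are: Ivy–Kai–Hiro–Carol–Iris–Yusuf; Ivy–Chen–Hiro–Carol–Iris–Yusuf; Ivy–Kai–Hiro–Carol–Giulia–Yusuf; Ivy–Chen–Hiro–Carol–Giulia–Yusuf; Ivy–Kai–Hiro–Carol–Ana–Yusuf; Ivy–Chen–Hiro–Carol–Ana–Yusuf.
That gives 6 distinct shortest paths.

6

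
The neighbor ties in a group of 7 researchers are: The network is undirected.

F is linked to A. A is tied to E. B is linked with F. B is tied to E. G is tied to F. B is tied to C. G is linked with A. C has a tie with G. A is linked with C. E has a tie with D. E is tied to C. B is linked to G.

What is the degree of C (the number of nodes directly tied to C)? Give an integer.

4

C is directly tied to A, B, E, and G. That is 4 neighbors, so the degree of C is 4.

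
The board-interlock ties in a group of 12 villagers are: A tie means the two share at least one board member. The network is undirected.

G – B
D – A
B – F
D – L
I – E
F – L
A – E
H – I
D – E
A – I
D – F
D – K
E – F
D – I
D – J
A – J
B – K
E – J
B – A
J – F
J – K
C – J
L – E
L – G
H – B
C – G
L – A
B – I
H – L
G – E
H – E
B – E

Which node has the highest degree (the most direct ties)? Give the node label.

Degrees — A:6, B:7, C:2, D:7, E:9, F:5, G:4, H:4, I:5, J:6, K:3, L:6.
The maximum is 9, attained only by E.

E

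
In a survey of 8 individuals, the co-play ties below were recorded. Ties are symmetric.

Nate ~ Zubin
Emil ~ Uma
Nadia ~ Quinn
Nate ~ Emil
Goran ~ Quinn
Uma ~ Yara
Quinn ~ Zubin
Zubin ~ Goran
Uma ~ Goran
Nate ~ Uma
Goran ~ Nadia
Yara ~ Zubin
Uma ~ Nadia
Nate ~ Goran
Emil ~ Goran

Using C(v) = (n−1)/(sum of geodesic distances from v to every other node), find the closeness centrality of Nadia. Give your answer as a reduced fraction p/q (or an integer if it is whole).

Distances from Nadia: Emil:2, Goran:1, Nate:2, Quinn:1, Uma:1, Yara:2, Zubin:2. Sum = 11.
n = 8, so closeness = 7/11.

7/11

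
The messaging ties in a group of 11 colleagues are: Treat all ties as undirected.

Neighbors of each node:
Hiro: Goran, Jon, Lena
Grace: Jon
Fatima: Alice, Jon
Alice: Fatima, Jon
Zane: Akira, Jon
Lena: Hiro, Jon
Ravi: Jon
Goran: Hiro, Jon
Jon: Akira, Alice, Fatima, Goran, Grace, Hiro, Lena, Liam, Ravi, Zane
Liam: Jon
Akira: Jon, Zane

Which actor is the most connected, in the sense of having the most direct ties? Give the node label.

Degrees — Akira:2, Alice:2, Fatima:2, Goran:2, Grace:1, Hiro:3, Jon:10, Lena:2, Liam:1, Ravi:1, Zane:2.
The maximum is 10, attained only by Jon.

Jon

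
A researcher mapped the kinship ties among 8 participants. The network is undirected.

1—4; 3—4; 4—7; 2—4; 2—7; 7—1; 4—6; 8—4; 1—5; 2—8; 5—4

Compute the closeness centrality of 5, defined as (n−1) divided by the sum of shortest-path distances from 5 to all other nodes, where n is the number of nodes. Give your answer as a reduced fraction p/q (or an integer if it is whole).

Distances from 5: 1:1, 2:2, 3:2, 4:1, 6:2, 7:2, 8:2. Sum = 12.
n = 8, so closeness = 7/12.

7/12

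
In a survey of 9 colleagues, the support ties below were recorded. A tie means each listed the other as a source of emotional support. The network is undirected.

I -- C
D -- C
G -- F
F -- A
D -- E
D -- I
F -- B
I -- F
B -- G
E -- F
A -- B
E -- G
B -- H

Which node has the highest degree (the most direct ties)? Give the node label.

Degrees — A:2, B:4, C:2, D:3, E:3, F:5, G:3, H:1, I:3.
The maximum is 5, attained only by F.

F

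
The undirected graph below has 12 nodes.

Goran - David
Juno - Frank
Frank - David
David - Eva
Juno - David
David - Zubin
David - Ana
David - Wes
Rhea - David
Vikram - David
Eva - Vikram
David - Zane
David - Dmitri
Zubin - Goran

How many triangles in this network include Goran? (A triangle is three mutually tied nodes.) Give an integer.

Goran's neighbors: David and Zubin.
Neighbor pairs that are themselves tied: Goran–David–Zubin. Each forms one triangle with Goran, for 1 in total.

1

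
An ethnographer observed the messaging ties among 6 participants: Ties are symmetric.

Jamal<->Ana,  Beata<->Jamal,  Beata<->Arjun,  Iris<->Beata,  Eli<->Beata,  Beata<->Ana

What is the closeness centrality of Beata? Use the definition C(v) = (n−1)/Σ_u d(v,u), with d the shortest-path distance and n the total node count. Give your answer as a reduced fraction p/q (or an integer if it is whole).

1

Distances from Beata: Ana:1, Arjun:1, Eli:1, Iris:1, Jamal:1. Sum = 5.
n = 6, so closeness = 5/5 = 1.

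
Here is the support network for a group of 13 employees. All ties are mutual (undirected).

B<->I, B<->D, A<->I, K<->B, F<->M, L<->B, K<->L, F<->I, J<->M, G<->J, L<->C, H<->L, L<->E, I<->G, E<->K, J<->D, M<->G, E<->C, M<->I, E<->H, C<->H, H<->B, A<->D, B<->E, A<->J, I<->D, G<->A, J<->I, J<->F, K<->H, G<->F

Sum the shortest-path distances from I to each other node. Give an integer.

18

Distances from I: A:1, B:1, C:3, D:1, E:2, F:1, G:1, H:2, J:1, K:2, L:2, M:1.
Sum = 1 + 1 + 3 + 1 + 2 + 1 + 1 + 2 + 1 + 2 + 2 + 1 = 18.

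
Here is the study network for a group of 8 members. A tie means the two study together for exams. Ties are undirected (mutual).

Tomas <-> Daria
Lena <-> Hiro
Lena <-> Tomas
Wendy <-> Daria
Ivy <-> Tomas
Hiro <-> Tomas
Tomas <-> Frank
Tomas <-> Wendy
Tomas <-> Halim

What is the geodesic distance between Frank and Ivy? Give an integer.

2

One shortest route is Frank – Tomas – Ivy, which uses 2 edges, and Frank and Ivy are not directly tied, so nothing shorter exists. So d(Frank,Ivy) = 2.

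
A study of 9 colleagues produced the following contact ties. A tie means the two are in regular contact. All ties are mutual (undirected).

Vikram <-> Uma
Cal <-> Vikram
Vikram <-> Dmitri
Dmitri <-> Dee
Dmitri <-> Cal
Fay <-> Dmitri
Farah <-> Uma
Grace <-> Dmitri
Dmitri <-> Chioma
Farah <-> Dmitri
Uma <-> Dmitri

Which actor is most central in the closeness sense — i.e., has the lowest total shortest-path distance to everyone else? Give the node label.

Dmitri

Farness (sum of distances to all others) for each node — Cal:14, Chioma:15, Dee:15, Dmitri:8, Farah:14, Fay:15, Grace:15, Uma:13, Vikram:13.
The smallest farness is 8, for Dmitri, so Dmitri has the highest closeness.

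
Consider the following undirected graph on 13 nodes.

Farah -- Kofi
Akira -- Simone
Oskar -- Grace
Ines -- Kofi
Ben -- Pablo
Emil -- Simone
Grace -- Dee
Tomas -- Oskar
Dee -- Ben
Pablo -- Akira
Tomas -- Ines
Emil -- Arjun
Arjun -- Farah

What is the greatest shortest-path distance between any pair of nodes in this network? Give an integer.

6

Eccentricity of each node (its greatest distance to any other): Akira:6, Arjun:6, Ben:6, Dee:6, Emil:6, Farah:6, Grace:6, Ines:6, Kofi:6, Oskar:6, Pablo:6, Simone:6, Tomas:6.
The maximum eccentricity is 6, realized for instance by the pair Oskar–Emil via Oskar – Tomas – Ines – Kofi – Farah – Arjun – Emil. So the diameter is 6.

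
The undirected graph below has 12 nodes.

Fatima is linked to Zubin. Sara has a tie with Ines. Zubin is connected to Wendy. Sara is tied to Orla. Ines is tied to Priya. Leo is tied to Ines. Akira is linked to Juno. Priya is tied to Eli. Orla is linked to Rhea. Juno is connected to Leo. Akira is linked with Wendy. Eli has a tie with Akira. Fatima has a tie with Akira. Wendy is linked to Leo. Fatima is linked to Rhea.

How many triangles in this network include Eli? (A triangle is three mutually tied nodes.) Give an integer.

0

Eli's neighbors are Akira and Priya, but none of them are tied to each other, so no triangle contains Eli.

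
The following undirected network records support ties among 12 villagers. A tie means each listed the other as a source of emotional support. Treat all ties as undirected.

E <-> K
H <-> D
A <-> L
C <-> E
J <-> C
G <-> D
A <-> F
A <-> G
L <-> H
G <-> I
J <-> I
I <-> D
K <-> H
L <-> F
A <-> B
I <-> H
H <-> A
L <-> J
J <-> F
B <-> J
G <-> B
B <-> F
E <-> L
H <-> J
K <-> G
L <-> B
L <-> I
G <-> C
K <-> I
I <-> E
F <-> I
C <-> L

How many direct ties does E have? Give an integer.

E is directly tied to C, I, K, and L. That is 4 neighbors, so the degree of E is 4.

4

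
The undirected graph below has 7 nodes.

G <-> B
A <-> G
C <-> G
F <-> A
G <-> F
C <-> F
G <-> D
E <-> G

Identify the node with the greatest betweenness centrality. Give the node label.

G

Unnormalized betweenness of each node: A:0, B:0, C:0, D:0, E:0, F:1/2, G:25/2.
G has the largest value, 25/2, making it the main broker — the node through which the most shortest paths run.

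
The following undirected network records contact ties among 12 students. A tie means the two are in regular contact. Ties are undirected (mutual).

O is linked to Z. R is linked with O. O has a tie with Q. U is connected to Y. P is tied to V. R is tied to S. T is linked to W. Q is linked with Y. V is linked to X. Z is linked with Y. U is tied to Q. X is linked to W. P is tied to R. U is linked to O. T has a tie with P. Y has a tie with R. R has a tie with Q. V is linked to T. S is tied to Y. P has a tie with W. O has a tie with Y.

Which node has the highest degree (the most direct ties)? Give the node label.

Y

Degrees — O:5, P:4, Q:4, R:5, S:2, T:3, U:3, V:3, W:3, X:2, Y:6, Z:2.
The maximum is 6, attained only by Y.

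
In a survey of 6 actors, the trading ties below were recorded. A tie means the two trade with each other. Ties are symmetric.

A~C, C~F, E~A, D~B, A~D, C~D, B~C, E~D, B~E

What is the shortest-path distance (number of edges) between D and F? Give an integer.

One shortest route is D – C – F, which uses 2 edges, and D and F are not directly tied, so nothing shorter exists. So d(D,F) = 2.

2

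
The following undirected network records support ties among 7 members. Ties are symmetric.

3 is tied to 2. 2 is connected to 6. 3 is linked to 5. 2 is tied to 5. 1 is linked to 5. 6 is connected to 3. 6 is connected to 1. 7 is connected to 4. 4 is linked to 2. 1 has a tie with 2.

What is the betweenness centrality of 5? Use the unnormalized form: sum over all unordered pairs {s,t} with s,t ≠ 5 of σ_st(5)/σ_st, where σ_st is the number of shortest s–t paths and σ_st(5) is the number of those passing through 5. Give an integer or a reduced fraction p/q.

1/3

Pairs whose geodesics pass through 5 — 3–1: 1/3.
All other pairs contribute 0.
Summing the contributions gives betweenness(5) = 1/3.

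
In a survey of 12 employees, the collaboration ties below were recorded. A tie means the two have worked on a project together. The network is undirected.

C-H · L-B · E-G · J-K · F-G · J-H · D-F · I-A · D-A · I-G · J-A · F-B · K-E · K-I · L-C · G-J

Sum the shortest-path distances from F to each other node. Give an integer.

Distances from F: A:2, B:1, C:3, D:1, E:2, G:1, H:3, I:2, J:2, K:3, L:2.
Sum = 2 + 1 + 3 + 1 + 2 + 1 + 3 + 2 + 2 + 3 + 2 = 22.

22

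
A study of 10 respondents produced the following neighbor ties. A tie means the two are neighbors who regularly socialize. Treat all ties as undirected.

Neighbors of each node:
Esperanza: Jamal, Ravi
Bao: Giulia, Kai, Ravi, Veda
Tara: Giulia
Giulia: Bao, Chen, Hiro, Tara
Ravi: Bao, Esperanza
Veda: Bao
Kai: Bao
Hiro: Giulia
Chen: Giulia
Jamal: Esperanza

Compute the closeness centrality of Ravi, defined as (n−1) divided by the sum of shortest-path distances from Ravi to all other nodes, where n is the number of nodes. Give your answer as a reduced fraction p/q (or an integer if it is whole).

Distances from Ravi: Bao:1, Chen:3, Esperanza:1, Giulia:2, Hiro:3, Jamal:2, Kai:2, Tara:3, Veda:2. Sum = 19.
n = 10, so closeness = 9/19.

9/19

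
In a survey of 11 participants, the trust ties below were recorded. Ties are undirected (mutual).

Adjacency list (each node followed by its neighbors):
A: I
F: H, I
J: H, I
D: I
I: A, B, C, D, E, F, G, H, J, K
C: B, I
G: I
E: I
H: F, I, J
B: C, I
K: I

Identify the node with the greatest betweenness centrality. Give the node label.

Unnormalized betweenness of each node: A:0, B:0, C:0, D:0, E:0, F:0, G:0, H:1/2, I:83/2, J:0, K:0.
I has the largest value, 83/2, making it the main broker — the node through which the most shortest paths run.

I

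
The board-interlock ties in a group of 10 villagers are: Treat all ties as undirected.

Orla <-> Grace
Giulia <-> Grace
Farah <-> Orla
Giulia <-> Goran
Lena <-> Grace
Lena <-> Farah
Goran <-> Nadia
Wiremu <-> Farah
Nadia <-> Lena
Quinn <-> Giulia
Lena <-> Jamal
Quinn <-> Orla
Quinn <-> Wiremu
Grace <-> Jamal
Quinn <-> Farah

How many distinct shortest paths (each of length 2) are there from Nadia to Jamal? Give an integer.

The shortest distance is 2, and the only length-2 path is Nadia–Lena–Jamal. So there is exactly 1 shortest path.

1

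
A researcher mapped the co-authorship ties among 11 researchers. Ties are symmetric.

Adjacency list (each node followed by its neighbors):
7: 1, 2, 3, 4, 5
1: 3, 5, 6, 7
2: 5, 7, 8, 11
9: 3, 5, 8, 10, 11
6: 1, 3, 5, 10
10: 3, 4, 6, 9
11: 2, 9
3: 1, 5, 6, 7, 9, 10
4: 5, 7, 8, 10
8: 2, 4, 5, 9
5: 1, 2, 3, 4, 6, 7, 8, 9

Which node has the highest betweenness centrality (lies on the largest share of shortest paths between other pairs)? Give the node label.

5

Unnormalized betweenness of each node: 1:1/3, 2:43/12, 3:131/36, 4:23/12, 5:191/18, 6:31/36, 7:101/36, 8:14/9, 9:19/3, 10:23/12, 11:4/9.
5 has the largest value, 191/18, making it the main broker — the node through which the most shortest paths run.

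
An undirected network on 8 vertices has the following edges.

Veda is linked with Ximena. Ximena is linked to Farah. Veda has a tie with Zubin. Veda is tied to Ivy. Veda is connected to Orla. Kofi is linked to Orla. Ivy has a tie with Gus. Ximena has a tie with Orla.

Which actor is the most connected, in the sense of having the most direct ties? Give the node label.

Degrees — Farah:1, Gus:1, Ivy:2, Kofi:1, Orla:3, Veda:4, Ximena:3, Zubin:1.
The maximum is 4, attained only by Veda.

Veda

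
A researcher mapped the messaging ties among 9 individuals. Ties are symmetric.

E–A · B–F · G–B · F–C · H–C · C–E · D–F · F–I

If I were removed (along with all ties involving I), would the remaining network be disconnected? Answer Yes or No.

Even without I, every remaining node can still reach every other (the residual graph is connected), so I is not a cut vertex.

No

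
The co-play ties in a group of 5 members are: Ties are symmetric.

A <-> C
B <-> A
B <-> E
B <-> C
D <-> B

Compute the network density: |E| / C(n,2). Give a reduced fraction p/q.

There are 5 edges and 5 nodes, so the maximum possible is C(5,2) = 10.
Density = 5/10 = 1/2.

1/2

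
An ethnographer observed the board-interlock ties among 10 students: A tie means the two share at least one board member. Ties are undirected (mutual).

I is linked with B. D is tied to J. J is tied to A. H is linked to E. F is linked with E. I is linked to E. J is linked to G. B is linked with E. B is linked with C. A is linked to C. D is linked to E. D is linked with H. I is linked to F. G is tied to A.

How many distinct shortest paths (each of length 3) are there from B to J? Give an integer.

2

The shortest distance is 3. The length-3 paths are: B–C–A–J; B–E–D–J.
That gives 2 distinct shortest paths.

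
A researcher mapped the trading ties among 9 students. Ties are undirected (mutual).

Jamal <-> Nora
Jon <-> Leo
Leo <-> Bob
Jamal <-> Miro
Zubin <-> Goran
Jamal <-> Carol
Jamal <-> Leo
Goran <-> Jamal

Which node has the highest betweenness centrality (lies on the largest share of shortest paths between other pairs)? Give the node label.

Unnormalized betweenness of each node: Bob:0, Carol:0, Goran:7, Jamal:24, Jon:0, Leo:13, Miro:0, Nora:0, Zubin:0.
Jamal has the largest value, 24, making it the main broker — the node through which the most shortest paths run.

Jamal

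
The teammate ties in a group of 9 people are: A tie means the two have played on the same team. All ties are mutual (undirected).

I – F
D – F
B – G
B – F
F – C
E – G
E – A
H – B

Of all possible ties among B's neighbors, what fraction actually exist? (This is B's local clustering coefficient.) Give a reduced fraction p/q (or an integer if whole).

0

B's neighbors: F, G, and H (k = 3).
Possible neighbor pairs: C(3,2) = 3. Edges among them: none → e = 0.
Clustering(B) = 0/3 = 0.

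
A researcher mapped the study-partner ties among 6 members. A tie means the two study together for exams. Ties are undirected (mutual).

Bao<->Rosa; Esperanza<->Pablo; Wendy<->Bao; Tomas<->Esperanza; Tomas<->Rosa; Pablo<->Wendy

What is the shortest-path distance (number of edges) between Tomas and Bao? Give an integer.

2

One shortest route is Tomas – Rosa – Bao, which uses 2 edges, and Tomas and Bao are not directly tied, so nothing shorter exists. So d(Tomas,Bao) = 2.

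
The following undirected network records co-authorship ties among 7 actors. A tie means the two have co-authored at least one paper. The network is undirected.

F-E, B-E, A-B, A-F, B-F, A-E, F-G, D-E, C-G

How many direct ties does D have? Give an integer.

D is directly tied to E. That is 1 neighbor, so the degree of D is 1.

1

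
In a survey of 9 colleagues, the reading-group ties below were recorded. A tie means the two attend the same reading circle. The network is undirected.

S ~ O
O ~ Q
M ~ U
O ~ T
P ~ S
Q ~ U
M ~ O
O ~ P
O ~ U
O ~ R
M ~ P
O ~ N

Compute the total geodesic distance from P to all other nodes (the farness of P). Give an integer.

Distances from P: M:1, N:2, O:1, Q:2, R:2, S:1, T:2, U:2.
Sum = 1 + 2 + 1 + 2 + 2 + 1 + 2 + 2 = 13.

13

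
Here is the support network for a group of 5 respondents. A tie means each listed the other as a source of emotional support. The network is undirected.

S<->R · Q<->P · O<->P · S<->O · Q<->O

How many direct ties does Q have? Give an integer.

2

Q is directly tied to O and P. That is 2 neighbors, so the degree of Q is 2.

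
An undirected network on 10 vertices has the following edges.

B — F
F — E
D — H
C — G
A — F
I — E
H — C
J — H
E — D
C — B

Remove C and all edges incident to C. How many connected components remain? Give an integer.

2

Without C, the remaining ties split the others into: {A, B, D, E, F, H, I, J}; {G}.
That's 2 separate components.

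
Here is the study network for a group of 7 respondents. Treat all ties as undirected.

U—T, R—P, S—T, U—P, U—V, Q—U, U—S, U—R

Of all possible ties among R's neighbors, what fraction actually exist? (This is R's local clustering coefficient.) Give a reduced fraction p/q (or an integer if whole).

R's neighbors: P and U (k = 2).
Possible neighbor pairs: C(2,2) = 1. Edges among them: P–U → e = 1.
Clustering(R) = 1/1.

1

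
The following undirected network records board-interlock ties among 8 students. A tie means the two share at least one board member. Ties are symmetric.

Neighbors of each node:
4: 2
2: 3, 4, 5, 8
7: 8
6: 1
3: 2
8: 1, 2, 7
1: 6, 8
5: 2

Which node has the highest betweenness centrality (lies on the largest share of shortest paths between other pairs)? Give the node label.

2

Unnormalized betweenness of each node: 1:6, 2:15, 3:0, 4:0, 5:0, 6:0, 7:0, 8:14.
2 has the largest value, 15, making it the main broker — the node through which the most shortest paths run.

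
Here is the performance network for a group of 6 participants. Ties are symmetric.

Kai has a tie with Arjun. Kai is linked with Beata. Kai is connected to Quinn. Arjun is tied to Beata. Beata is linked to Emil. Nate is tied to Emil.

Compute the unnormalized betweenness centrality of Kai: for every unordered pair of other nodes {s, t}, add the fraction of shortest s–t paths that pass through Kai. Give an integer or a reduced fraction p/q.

Pairs whose geodesics pass through Kai — Nate–Quinn: 1; Emil–Quinn: 1; Arjun–Quinn: 1; Quinn–Beata: 1.
All other pairs contribute 0.
Summing the contributions gives betweenness(Kai) = 4.

4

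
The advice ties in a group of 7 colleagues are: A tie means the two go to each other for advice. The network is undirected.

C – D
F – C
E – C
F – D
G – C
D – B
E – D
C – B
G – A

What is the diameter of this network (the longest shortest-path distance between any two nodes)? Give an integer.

3

Eccentricity of each node (its greatest distance to any other): A:3, B:3, C:2, D:3, E:3, F:3, G:2.
The maximum eccentricity is 3, realized for instance by the pair A–E via A – G – C – E. So the diameter is 3.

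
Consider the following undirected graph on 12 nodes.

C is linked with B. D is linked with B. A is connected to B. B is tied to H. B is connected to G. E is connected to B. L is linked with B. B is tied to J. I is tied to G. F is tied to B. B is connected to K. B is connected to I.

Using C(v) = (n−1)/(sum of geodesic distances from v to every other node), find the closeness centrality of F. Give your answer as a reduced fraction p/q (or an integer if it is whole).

11/21

Distances from F: A:2, B:1, C:2, D:2, E:2, G:2, H:2, I:2, J:2, K:2, L:2. Sum = 21.
n = 12, so closeness = 11/21.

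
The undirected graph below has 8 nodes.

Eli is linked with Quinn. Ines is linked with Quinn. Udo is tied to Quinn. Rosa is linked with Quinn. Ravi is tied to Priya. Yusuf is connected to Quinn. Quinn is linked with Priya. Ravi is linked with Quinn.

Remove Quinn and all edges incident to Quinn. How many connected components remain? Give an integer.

6

Without Quinn, the remaining ties split the others into: {Ines}; {Priya, Ravi}; {Eli}; {Yusuf}; {Rosa}; {Udo}.
That's 6 separate components.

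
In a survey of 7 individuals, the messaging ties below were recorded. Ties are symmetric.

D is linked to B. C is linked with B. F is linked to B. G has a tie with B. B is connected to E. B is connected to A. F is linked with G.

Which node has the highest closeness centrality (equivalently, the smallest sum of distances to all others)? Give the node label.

Farness (sum of distances to all others) for each node — A:11, B:6, C:11, D:11, E:11, F:10, G:10.
The smallest farness is 6, for B, so B has the highest closeness.

B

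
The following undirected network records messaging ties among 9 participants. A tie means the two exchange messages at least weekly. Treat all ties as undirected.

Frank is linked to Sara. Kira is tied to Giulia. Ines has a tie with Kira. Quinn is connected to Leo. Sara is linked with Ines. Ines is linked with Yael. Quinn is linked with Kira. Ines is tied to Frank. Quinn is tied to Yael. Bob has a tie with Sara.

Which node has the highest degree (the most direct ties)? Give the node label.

Ines

Degrees — Bob:1, Frank:2, Giulia:1, Ines:4, Kira:3, Leo:1, Quinn:3, Sara:3, Yael:2.
The maximum is 4, attained only by Ines.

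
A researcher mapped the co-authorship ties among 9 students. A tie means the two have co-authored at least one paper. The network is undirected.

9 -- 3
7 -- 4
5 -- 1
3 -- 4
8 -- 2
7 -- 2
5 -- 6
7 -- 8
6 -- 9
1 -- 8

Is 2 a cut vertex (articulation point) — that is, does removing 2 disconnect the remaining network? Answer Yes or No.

No

Even without 2, every remaining node can still reach every other (the residual graph is connected), so 2 is not a cut vertex.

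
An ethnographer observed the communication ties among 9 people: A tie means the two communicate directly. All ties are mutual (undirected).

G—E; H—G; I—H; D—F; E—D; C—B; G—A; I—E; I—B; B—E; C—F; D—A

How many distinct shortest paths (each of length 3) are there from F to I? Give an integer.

2

The shortest distance is 3. The length-3 paths are: F–D–E–I; F–C–B–I.
That gives 2 distinct shortest paths.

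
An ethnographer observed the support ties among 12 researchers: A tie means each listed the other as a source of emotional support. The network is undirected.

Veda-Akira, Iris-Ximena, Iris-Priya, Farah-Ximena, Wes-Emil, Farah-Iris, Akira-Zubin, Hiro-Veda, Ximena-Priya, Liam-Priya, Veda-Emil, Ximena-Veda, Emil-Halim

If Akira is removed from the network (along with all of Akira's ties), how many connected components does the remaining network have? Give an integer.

2

Without Akira, the remaining ties split the others into: {Emil, Farah, Halim, Hiro, Iris, Liam, Priya, Veda, Wes, Ximena}; {Zubin}.
That's 2 separate components.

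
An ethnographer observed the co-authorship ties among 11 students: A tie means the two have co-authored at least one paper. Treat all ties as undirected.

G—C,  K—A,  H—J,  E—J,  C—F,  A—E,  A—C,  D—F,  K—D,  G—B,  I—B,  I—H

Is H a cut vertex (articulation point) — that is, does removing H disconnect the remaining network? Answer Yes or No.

No

Even without H, every remaining node can still reach every other (the residual graph is connected), so H is not a cut vertex.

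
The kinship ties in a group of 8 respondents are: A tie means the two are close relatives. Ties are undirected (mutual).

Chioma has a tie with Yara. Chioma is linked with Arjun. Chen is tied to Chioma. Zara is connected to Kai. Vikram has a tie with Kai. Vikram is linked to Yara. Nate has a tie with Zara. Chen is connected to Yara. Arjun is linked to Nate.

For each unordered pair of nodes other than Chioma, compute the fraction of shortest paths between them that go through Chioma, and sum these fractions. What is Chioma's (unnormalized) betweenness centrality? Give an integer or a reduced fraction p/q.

Pairs whose geodesics pass through Chioma — Chen–Zara: 1/2; Chen–Nate: 1; Chen–Arjun: 1; Yara–Nate: 1; Yara–Arjun: 1; Vikram–Arjun: 1.
All other pairs contribute 0.
Summing the contributions gives betweenness(Chioma) = 11/2.

11/2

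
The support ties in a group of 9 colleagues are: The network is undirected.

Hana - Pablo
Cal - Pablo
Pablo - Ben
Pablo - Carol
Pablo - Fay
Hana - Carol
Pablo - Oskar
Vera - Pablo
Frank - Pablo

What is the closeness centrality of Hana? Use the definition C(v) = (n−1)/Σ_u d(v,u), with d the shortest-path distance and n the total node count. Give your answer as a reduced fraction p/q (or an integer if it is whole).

Distances from Hana: Ben:2, Cal:2, Carol:1, Fay:2, Frank:2, Oskar:2, Pablo:1, Vera:2. Sum = 14.
n = 9, so closeness = 8/14 = 4/7.

4/7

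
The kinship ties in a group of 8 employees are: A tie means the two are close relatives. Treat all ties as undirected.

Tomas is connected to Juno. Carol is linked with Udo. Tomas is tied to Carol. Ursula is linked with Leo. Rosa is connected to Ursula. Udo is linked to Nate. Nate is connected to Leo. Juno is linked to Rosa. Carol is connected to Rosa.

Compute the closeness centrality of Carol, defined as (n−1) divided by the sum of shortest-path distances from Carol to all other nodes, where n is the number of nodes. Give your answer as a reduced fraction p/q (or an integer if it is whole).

Distances from Carol: Juno:2, Leo:3, Nate:2, Rosa:1, Tomas:1, Udo:1, Ursula:2. Sum = 12.
n = 8, so closeness = 7/12.

7/12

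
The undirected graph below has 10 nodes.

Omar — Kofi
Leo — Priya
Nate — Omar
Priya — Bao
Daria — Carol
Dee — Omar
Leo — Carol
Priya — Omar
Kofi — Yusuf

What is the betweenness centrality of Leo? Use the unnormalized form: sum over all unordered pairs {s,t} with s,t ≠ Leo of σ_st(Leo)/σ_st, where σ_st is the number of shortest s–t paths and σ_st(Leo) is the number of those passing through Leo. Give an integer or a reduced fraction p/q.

14

Pairs whose geodesics pass through Leo — Kofi–Daria: 1; Kofi–Carol: 1; Dee–Daria: 1; Dee–Carol: 1; Yusuf–Daria: 1; Yusuf–Carol: 1; Nate–Daria: 1; Nate–Carol: 1; Daria–Omar: 1; Daria–Bao: 1; Daria–Priya: 1; Carol–Omar: 1; Carol–Bao: 1; Carol–Priya: 1.
All other pairs contribute 0.
Summing the contributions gives betweenness(Leo) = 14.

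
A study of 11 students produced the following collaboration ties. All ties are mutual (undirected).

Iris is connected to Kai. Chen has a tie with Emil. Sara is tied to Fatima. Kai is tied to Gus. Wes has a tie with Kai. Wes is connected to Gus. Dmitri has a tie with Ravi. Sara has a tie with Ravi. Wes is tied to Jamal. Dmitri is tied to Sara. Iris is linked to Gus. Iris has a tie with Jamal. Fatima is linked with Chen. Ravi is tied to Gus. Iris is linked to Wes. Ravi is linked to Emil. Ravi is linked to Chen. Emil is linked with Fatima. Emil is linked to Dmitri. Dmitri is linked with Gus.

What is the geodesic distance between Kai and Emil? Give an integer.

3

One shortest route is Kai – Gus – Dmitri – Emil, which uses 3 edges, and at distance 2 from Kai we only reach {Dmitri, Jamal, Ravi}, which does not include Emil. So d(Kai,Emil) = 3.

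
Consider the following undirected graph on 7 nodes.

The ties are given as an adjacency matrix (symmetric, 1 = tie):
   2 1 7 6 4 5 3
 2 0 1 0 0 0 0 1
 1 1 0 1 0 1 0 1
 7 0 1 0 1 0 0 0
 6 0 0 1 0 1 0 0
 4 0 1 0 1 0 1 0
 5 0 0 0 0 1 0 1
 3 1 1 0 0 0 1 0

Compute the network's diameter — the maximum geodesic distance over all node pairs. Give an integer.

Eccentricity of each node (its greatest distance to any other): 1:2, 2:3, 3:3, 4:2, 5:3, 6:3, 7:3.
The maximum eccentricity is 3, realized for instance by the pair 2–6 via 2 – 1 – 7 – 6. So the diameter is 3.

3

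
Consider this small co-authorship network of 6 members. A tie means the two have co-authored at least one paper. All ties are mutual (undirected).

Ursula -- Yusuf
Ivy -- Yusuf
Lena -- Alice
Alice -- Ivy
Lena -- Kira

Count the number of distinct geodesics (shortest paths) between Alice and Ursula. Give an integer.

1

The shortest distance is 3, and the only length-3 path is Alice–Ivy–Yusuf–Ursula. So there is exactly 1 shortest path.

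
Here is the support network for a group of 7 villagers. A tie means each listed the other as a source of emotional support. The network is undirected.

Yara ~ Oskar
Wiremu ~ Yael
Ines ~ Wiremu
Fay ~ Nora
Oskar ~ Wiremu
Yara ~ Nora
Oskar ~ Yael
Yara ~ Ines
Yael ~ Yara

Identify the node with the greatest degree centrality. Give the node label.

Degrees — Fay:1, Ines:2, Nora:2, Oskar:3, Wiremu:3, Yael:3, Yara:4.
The maximum is 4, attained only by Yara.

Yara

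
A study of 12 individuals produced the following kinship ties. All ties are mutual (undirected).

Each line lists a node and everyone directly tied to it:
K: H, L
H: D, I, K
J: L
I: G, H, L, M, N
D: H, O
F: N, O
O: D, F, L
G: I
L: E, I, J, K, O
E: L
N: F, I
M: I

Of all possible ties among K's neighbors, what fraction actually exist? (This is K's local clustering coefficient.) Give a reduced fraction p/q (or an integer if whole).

0

K's neighbors: H and L (k = 2).
Possible neighbor pairs: C(2,2) = 1. Edges among them: none → e = 0.
Clustering(K) = 0/1.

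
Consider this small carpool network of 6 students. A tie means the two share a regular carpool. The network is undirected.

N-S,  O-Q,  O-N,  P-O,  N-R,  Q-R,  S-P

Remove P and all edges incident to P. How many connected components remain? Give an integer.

P's neighbors (O and S) remain reachable from one another through other ties, so the rest of the network stays in one piece.

1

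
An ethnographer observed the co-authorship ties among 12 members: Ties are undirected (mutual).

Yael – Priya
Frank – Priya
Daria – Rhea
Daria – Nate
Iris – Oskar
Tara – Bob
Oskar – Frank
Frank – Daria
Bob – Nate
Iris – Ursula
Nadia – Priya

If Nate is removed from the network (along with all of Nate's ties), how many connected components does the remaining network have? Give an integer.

2

Without Nate, the remaining ties split the others into: {Daria, Frank, Iris, Nadia, Oskar, Priya, Rhea, Ursula, Yael}; {Bob, Tara}.
That's 2 separate components.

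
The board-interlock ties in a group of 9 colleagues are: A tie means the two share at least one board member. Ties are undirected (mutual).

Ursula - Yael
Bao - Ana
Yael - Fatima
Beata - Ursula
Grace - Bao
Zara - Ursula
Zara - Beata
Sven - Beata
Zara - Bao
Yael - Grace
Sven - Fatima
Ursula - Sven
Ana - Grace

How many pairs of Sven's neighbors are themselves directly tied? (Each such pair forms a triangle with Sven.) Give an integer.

Sven's neighbors: Beata, Fatima, and Ursula.
Neighbor pairs that are themselves tied: Sven–Beata–Ursula. Each forms one triangle with Sven, for 1 in total.

1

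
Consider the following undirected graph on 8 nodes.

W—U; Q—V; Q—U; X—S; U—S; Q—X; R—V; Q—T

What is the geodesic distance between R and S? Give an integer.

One shortest route is R – V – Q – X – S, which uses 4 edges, and at distance 3 from R we only reach {T, U, X}, which does not include S. So d(R,S) = 4.

4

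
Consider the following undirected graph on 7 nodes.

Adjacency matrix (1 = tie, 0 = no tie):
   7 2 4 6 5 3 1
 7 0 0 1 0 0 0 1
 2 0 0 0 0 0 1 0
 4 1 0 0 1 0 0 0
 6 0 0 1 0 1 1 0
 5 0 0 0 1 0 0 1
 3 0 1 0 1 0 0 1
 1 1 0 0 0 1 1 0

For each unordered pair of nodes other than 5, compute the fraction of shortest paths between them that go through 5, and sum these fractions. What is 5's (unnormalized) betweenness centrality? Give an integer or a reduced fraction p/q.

1/2

Pairs whose geodesics pass through 5 — 6–1: 1/2.
All other pairs contribute 0.
Summing the contributions gives betweenness(5) = 1/2.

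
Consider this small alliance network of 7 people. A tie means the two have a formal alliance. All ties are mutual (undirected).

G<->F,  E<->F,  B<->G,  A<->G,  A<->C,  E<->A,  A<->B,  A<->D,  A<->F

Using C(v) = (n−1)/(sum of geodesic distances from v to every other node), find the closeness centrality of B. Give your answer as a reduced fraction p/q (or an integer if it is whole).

3/5

Distances from B: A:1, C:2, D:2, E:2, F:2, G:1. Sum = 10.
n = 7, so closeness = 6/10 = 3/5.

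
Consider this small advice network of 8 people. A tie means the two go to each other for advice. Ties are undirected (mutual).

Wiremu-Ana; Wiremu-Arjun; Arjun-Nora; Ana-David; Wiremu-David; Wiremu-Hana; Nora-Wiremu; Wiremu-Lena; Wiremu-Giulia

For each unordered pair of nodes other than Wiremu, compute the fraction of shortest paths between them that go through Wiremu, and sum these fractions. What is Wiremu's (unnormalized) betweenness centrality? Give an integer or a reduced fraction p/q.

19

Pairs whose geodesics pass through Wiremu — Hana–Ana: 1; Hana–Arjun: 1; Hana–Giulia: 1; Hana–Nora: 1; Hana–David: 1; Hana–Lena: 1; Ana–Arjun: 1; Ana–Giulia: 1; Ana–Nora: 1; Ana–Lena: 1; Arjun–Giulia: 1; Arjun–David: 1; Arjun–Lena: 1; Giulia–Nora: 1 … (+5 more pairs).
All other pairs contribute 0.
Summing the contributions gives betweenness(Wiremu) = 19.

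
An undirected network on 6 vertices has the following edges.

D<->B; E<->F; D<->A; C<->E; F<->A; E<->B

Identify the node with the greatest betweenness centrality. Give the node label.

Unnormalized betweenness of each node: A:1, B:2, C:0, D:1, E:5, F:2.
E has the largest value, 5, making it the main broker — the node through which the most shortest paths run.

E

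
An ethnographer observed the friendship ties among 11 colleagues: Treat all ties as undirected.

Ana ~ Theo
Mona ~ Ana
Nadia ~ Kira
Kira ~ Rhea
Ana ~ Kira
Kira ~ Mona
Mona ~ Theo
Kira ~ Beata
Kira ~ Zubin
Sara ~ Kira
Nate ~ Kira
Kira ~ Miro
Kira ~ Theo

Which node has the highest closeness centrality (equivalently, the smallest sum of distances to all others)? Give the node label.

Kira

Farness (sum of distances to all others) for each node — Ana:17, Beata:19, Kira:10, Miro:19, Mona:17, Nadia:19, Nate:19, Rhea:19, Sara:19, Theo:17, Zubin:19.
The smallest farness is 10, for Kira, so Kira has the highest closeness.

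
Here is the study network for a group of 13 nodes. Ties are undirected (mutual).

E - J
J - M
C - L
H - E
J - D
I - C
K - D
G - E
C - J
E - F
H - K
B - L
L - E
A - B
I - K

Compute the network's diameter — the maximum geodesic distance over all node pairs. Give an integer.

Eccentricity of each node (its greatest distance to any other): A:5, B:4, C:3, D:5, E:3, F:4, G:4, H:4, I:4, J:4, K:5, L:3, M:5.
The maximum eccentricity is 5, realized for instance by the pair K–A via K – H – E – L – B – A. So the diameter is 5.

5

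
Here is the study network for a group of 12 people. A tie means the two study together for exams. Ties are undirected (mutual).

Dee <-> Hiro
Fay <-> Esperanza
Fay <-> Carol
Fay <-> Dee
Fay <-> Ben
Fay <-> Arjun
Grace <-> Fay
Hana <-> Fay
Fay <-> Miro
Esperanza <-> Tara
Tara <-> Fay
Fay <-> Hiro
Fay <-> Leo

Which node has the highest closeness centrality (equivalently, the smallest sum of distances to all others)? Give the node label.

Fay

Farness (sum of distances to all others) for each node — Arjun:21, Ben:21, Carol:21, Dee:20, Esperanza:20, Fay:11, Grace:21, Hana:21, Hiro:20, Leo:21, Miro:21, Tara:20.
The smallest farness is 11, for Fay, so Fay has the highest closeness.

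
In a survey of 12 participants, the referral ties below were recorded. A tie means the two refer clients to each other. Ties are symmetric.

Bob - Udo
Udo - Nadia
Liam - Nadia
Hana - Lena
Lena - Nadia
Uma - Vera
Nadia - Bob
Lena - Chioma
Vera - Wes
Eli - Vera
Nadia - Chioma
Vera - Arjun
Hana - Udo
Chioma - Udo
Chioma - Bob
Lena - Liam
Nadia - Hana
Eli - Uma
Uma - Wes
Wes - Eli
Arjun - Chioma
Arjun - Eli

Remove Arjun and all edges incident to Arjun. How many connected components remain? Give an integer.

2

Without Arjun, the remaining ties split the others into: {Eli, Uma, Vera, Wes}; {Bob, Chioma, Hana, Lena, Liam, Nadia, Udo}.
That's 2 separate components.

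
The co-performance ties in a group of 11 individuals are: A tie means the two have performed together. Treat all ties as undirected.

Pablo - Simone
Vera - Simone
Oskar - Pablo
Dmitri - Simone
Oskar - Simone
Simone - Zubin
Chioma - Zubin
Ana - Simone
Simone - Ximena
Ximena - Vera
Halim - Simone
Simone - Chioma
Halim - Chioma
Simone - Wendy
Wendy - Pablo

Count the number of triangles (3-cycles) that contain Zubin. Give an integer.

Zubin's neighbors: Chioma and Simone.
Neighbor pairs that are themselves tied: Zubin–Chioma–Simone. Each forms one triangle with Zubin, for 1 in total.

1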